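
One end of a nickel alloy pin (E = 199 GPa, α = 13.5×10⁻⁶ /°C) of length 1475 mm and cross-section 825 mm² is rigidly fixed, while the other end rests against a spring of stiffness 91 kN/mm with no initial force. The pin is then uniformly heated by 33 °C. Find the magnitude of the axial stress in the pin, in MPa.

Free thermal expansion: δ_free = αΔT L = 13.5×10⁻⁶ × 33 × 1475 = 0.6571 mm.
Let P be the compressive force at the spring. The pin shortens elastically by PL/(AE) and the spring compresses by P/k; together these equal δ_free.
So P = δ_free / [L/(AE) + 1/k] = 0.6571 / [ 1475/(825×199×10³) + 1/(91×10³) ].
P = 0.6571 / 1.997×10⁻⁵ = 32900 N.
σ = P/A = 32900/825 = 39.88 MPa.

σ ≈ 39.9 MPa (compressive)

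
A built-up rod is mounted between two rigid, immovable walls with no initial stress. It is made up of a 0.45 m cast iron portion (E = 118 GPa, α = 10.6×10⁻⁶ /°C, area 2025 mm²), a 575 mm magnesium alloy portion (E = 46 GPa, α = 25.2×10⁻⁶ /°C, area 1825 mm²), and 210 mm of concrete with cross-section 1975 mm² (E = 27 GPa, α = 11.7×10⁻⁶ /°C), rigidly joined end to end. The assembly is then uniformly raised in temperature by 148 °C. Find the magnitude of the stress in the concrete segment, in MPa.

σ ≈ 128 MPa (compressive)

With the walls removed the bar would change length by δ_free = Σ αᵢΔT Lᵢ = 10.6×10⁻⁶×148×450 + 25.2×10⁻⁶×148×575 + 11.7×10⁻⁶×148×210 = 3.214 mm.
The rigid supports impose zero overall length change; the single axial force P common to all segments must satisfy P Σ Lᵢ/(AᵢEᵢ) = δ_free.
Σ Lᵢ/(AᵢEᵢ) = 450/(2025×118×10³) + 575/(1825×46×10³) + 210/(1975×27×10³) = 1.267×10⁻⁵ mm/N.
P = 3.214 / 1.267×10⁻⁵ = 253700 N = 253.7 kN, compressive.
σ_{concrete} = P / A = 253700 / 1975 = 128.4 MPa.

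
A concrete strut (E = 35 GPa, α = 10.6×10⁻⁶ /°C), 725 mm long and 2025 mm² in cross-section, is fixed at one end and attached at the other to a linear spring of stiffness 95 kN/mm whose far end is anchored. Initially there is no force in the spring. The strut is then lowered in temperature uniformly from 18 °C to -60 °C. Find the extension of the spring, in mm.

δ ≈ 0.304 mm

The unrestrained thermal change is αΔT L = 10.6×10⁻⁶ × 78 × 725 = 0.5994 mm.
With a force P in the spring, the elastic change of the strut is PL/(AE) and that of the spring is P/k; compatibility requires their sum to equal δ_free.
So P = δ_free / [L/(AE) + 1/k] = 0.5994 / [ 725/(2025×35×10³) + 1/(95×10³) ].
P = 0.5994 / 2.076×10⁻⁵ = 28880 N.
Spring extension = P/k = 28880/(95×10³) = 0.304 mm.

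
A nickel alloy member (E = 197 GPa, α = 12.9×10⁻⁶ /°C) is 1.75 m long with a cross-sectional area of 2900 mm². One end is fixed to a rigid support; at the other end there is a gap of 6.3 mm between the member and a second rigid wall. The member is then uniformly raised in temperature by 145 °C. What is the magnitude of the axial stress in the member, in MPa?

If the wall were absent the member would grow by αΔT L = 12.9×10⁻⁶ × 145 × 1750 = 3.273 mm.
Since δ_free = 3.27 mm is less than the 6.3 mm gap, the member never touches the wall. No axial force develops.

σ ≈ 0 MPa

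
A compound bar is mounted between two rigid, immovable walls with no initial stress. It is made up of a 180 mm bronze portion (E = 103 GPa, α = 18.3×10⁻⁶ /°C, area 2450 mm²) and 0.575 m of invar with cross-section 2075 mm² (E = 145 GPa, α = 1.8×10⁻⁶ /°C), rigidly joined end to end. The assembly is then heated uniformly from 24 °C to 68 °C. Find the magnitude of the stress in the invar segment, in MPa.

Free thermal expansion of the whole bar: Σ αᵢΔT Lᵢ = 18.3×10⁻⁶×44×180 + 1.8×10⁻⁶×44×575 = 0.1905 mm.
The walls prevent any net length change, so an axial force P (same in every segment) develops. Compatibility: P · Σ Lᵢ/(AᵢEᵢ) = δ_free.
The series flexibility is Σ Lᵢ/(AᵢEᵢ) = 180/(2450×103×10³) + 575/(2075×145×10³) = 2.624×10⁻⁶ mm/N.
P = 0.1905 / 2.624×10⁻⁶ = 72580 N = 72.58 kN, compressive.
σ_{invar} = P / A = 72580 / 2075 = 34.98 MPa.

σ ≈ 35 MPa (compressive)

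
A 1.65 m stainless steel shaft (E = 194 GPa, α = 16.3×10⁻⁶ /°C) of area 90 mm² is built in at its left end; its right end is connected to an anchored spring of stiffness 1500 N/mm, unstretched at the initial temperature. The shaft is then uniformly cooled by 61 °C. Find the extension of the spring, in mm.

If the spring were absent the shaft would shorten by αΔT L = 16.3×10⁻⁶ × 61 × 1650 = 1.641 mm.
Let P be the tensile force in the spring. The shaft extends elastically by PL/(AE) and the spring stretches by P/k; together these equal δ_free.
P [ L/(AE) + 1/k ] = δ_free → P [ 1650/(90×194×10³) + 1/(1500) ] = 1.641.
P = 1.641 / 0.0007612 = 2155 N.
Spring extension = P/k = 2155/(1500) = 1.437 mm.

δ ≈ 1.44 mm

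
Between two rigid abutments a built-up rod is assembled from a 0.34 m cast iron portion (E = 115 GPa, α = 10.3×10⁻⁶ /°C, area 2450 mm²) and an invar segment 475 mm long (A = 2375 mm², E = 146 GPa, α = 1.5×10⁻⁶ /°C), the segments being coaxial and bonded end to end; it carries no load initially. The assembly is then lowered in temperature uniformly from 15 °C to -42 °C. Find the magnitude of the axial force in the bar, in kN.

If the supports were absent, the total length change would be Σ αᵢΔT Lᵢ = 10.3×10⁻⁶×57×340 + 1.5×10⁻⁶×57×475 = 0.2402 mm.
The walls prevent any net length change, so an axial force P (same in every segment) develops. Compatibility: P · Σ Lᵢ/(AᵢEᵢ) = δ_free.
The series flexibility is Σ Lᵢ/(AᵢEᵢ) = 340/(2450×115×10³) + 475/(2375×146×10³) = 2.577×10⁻⁶ mm/N.
So P = 0.2402 / 2.577×10⁻⁶ = 93.23 kN, tensile.

P ≈ 93.2 kN (tensile)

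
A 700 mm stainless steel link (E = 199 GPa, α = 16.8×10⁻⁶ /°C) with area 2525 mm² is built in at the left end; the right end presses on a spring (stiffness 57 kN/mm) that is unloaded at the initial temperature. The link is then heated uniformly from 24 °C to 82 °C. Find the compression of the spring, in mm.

δ ≈ 0.632 mm

Free thermal expansion: δ_free = αΔT L = 16.8×10⁻⁶ × 58 × 700 = 0.6821 mm.
Let P be the compressive force at the spring. The link shortens elastically by PL/(AE) and the spring compresses by P/k; together these equal δ_free.
P [ L/(AE) + 1/k ] = δ_free → P [ 700/(2525×199×10³) + 1/(57×10³) ] = 0.6821.
P = 0.6821 / 1.894×10⁻⁵ = 36020 N.
Spring compression = P/k = 36020/(57×10³) = 0.6319 mm.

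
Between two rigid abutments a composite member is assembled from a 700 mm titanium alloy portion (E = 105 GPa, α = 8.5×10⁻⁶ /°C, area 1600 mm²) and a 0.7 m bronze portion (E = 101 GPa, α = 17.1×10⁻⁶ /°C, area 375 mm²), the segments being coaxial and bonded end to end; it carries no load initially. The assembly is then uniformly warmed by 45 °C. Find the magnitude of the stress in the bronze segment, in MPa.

With the walls removed the bar would change length by δ_free = Σ αᵢΔT Lᵢ = 8.5×10⁻⁶×45×700 + 17.1×10⁻⁶×45×700 = 0.8064 mm.
The walls prevent any net length change, so an axial force P (same in every segment) develops. Compatibility: P · Σ Lᵢ/(AᵢEᵢ) = δ_free.
Σ Lᵢ/(AᵢEᵢ) = 700/(1600×105×10³) + 700/(375×101×10³) = 2.265×10⁻⁵ mm/N.
So P = 0.8064 / 2.265×10⁻⁵ = 35.6 kN, compressive.
σ_{bronze} = P / A = 35600 / 375 = 94.95 MPa.

σ ≈ 94.9 MPa (compressive)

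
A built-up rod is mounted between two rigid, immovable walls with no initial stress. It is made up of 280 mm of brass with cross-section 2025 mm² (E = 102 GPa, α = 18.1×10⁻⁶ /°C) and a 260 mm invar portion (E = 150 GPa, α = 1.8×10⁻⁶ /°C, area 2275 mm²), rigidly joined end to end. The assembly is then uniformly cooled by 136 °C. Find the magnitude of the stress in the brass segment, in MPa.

σ ≈ 176 MPa (tensile)

Free thermal contraction of the whole bar: Σ αᵢΔT Lᵢ = 18.1×10⁻⁶×136×280 + 1.8×10⁻⁶×136×260 = 0.7529 mm.
Since the ends are fixed, an axial force P builds up, equal in every segment, with P · Σ Lᵢ/(AᵢEᵢ) = δ_free.
The series flexibility is Σ Lᵢ/(AᵢEᵢ) = 280/(2025×102×10³) + 260/(2275×150×10³) = 2.118×10⁻⁶ mm/N.
P = 0.7529 / 2.118×10⁻⁶ = 355600 N = 355.6 kN, tensile.
σ_{brass} = P / A = 355600 / 2025 = 175.6 MPa.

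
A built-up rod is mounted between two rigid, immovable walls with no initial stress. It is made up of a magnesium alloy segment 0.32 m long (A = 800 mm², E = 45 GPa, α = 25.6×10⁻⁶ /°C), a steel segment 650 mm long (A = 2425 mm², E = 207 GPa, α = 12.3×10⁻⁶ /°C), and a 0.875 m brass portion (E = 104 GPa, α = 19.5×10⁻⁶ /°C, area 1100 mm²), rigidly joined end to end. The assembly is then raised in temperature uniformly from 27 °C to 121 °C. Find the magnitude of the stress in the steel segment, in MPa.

Free thermal expansion of the whole bar: Σ αᵢΔT Lᵢ = 25.6×10⁻⁶×94×320 + 12.3×10⁻⁶×94×650 + 19.5×10⁻⁶×94×875 = 3.125 mm.
The walls prevent any net length change, so an axial force P (same in every segment) develops. Compatibility: P · Σ Lᵢ/(AᵢEᵢ) = δ_free.
The series flexibility is Σ Lᵢ/(AᵢEᵢ) = 320/(800×45×10³) + 650/(2425×207×10³) + 875/(1100×104×10³) = 1.783×10⁻⁵ mm/N.
Hence P = δ_free / Σ(L/AE) = 3.125/1.783×10⁻⁵ = 175.3 kN (compressive).
σ_{steel} = P / A = 175300 / 2425 = 72.28 MPa.

σ ≈ 72.3 MPa (compressive)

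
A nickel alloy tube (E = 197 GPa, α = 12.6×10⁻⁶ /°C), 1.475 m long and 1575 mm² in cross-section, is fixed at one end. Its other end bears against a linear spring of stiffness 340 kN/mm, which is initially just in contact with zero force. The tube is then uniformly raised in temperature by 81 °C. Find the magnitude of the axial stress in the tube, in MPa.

Free thermal expansion: δ_free = αΔT L = 12.6×10⁻⁶ × 81 × 1475 = 1.505 mm.
Let P be the compressive force at the spring. The tube shortens elastically by PL/(AE) and the spring compresses by P/k; together these equal δ_free.
So P = δ_free / [L/(AE) + 1/k] = 1.505 / [ 1475/(1575×197×10³) + 1/(340×10³) ].
P = 1.505 / 7.695×10⁻⁶ = 195600 N.
σ = P/A = 195600/1575 = 124.2 MPa.

σ ≈ 124 MPa (compressive)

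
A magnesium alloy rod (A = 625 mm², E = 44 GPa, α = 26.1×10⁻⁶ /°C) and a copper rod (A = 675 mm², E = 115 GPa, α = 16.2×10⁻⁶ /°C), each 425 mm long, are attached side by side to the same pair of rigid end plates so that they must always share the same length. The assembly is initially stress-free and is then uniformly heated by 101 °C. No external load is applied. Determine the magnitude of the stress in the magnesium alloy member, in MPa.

Both members must finish at the same length. With the larger α, the magnesium alloy tends to over-expand; the plates restrain it, putting the magnesium alloy in compression and the copper in tension. With no external load the two internal forces are equal and opposite, magnitude P.
Compatibility of the two members (thermal + elastic change equal): (α₁ − α₂)ΔT = P·[1/(A₁E₁) + 1/(A₂E₂)].
|α₁ − α₂|·ΔT = 9.9×10⁻⁶ × 101 = 0.0009999.
1/(A₁E₁) + 1/(A₂E₂) = 1/(625×44×10³) + 1/(675×115×10³) = 4.925×10⁻⁸ N⁻¹.
P = 0.0009999 / 4.925×10⁻⁸ = 20300 N = 20.3 kN.
σ_{magnesium alloy} = P/A₁ = 20300/625 = 32.49 MPa, compressive.

σ ≈ 32.5 MPa (compressive)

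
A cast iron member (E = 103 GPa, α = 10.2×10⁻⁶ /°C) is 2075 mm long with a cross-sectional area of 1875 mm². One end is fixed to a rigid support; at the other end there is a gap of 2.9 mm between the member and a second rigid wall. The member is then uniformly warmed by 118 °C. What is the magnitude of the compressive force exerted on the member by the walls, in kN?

Unrestrained expansion: δ_free = αΔT L = 10.2×10⁻⁶ × 118 × 2075 = 2.497 mm.
This is smaller than the 2.9 mm clearance, so the member expands freely without reaching the stop — the stress is zero.

P ≈ 0 kN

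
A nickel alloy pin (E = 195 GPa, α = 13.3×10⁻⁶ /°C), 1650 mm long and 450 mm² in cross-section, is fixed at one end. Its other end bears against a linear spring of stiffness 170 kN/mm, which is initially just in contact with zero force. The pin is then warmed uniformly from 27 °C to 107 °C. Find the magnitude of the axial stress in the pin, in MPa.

σ ≈ 158 MPa (compressive)

The unrestrained thermal change is αΔT L = 13.3×10⁻⁶ × 80 × 1650 = 1.756 mm.
With a force P in the spring, the elastic change of the pin is PL/(AE) and that of the spring is P/k; compatibility requires their sum to equal δ_free.
So P = δ_free / [L/(AE) + 1/k] = 1.756 / [ 1650/(450×195×10³) + 1/(170×10³) ].
P = 1.756 / 2.469×10⁻⁵ = 71120 N.
σ = P/A = 71120/450 = 158 MPa.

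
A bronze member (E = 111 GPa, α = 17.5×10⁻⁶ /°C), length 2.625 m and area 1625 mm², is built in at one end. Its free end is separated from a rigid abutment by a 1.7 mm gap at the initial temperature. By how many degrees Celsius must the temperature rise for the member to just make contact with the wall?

ΔT ≈ 37 °C

The gap closes when αΔT L = 1.7 mm, since the member is still unstressed at that instant.
So ΔT = g/(αL) = 1.7/(17.5×10⁻⁶ × 2625) = 37.01 °C.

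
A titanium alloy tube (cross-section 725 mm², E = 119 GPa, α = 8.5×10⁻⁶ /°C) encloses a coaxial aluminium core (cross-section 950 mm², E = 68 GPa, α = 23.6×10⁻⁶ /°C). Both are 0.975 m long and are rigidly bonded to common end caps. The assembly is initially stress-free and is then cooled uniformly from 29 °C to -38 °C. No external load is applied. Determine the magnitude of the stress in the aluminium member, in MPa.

The aluminium has the larger α, so on cooling it would change length more than the titanium alloy if both were free. The rigid plates force a common final length, so the aluminium is put into tension and the titanium alloy into compression, with equal and opposite forces P (no external load).
Setting the final lengths equal and cancelling L: (α₁ − α₂)ΔT = P/(A₁E₁) + P/(A₂E₂).
|α₁ − α₂|·ΔT = 15.1×10⁻⁶ × 67 = 0.001012.
1/(A₁E₁) + 1/(A₂E₂) = 1/(725×119×10³) + 1/(950×68×10³) = 2.707×10⁻⁸ N⁻¹.
P = 0.001012 / 2.707×10⁻⁸ = 37370 N = 37.37 kN.
σ_{aluminium} = P/A₂ = 37370/950 = 39.34 MPa, tensile.

σ ≈ 39.3 MPa (tensile)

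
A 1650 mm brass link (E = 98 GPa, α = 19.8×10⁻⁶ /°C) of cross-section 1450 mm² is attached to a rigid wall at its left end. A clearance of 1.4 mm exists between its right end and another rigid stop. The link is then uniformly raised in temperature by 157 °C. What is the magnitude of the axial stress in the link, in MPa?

Free thermal elongation = αΔT L = 19.8×10⁻⁶ × 157 × 1650 = 5.129 mm.
The gap closes (δ_free > 1.4 mm) and the wall then resists a further 5.129 − 1.4 = 3.729 mm of expansion.
That suppressed elongation corresponds to σ = E·Δ/L = 98×10³ × 3.729/1650 = 221.5 MPa.

σ ≈ 221 MPa (compressive)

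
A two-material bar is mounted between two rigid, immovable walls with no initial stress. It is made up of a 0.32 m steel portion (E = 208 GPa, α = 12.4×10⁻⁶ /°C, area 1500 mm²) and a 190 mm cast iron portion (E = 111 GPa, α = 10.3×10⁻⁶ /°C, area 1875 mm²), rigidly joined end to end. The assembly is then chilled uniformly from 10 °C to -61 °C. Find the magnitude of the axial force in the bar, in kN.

P ≈ 217 kN (tensile)

With the walls removed the bar would change length by δ_free = Σ αᵢΔT Lᵢ = 12.4×10⁻⁶×71×320 + 10.3×10⁻⁶×71×190 = 0.4207 mm.
Since the ends are fixed, an axial force P builds up, equal in every segment, with P · Σ Lᵢ/(AᵢEᵢ) = δ_free.
The series flexibility is Σ Lᵢ/(AᵢEᵢ) = 320/(1500×208×10³) + 190/(1875×111×10³) = 1.939×10⁻⁶ mm/N.
So P = 0.4207 / 1.939×10⁻⁶ = 217 kN, tensile.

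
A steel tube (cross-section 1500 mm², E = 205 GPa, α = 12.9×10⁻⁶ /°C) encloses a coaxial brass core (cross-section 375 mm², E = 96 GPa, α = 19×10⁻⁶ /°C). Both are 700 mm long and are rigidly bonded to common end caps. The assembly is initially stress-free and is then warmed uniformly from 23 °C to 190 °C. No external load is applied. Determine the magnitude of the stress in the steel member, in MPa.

σ ≈ 21.9 MPa (tensile)

The brass has the larger α, so on heating it would change length more than the steel if both were free. The rigid plates force a common final length, so the brass is put into compression and the steel into tension, with equal and opposite forces P (no external load).
Compatibility of the two members (thermal + elastic change equal): (α₁ − α₂)ΔT = P·[1/(A₁E₁) + 1/(A₂E₂)].
|α₁ − α₂|·ΔT = 6.1×10⁻⁶ × 167 = 0.001019.
1/(A₁E₁) + 1/(A₂E₂) = 1/(1500×205×10³) + 1/(375×96×10³) = 3.103×10⁻⁸ N⁻¹.
So P = 0.001019 / 3.103×10⁻⁸ = 32.83 kN.
σ_{steel} = P/A₁ = 32830/1500 = 21.89 MPa, tensile.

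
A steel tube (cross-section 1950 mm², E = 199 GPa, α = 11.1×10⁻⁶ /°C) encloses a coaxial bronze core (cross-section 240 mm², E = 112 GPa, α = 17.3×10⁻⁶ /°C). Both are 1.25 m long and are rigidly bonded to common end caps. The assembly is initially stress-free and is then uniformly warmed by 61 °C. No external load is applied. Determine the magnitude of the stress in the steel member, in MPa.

Both members must finish at the same length. With the larger α, the bronze tends to over-expand; the plates restrain it, putting the bronze in compression and the steel in tension. With no external load the two internal forces are equal and opposite, magnitude P.
Setting the final lengths equal and cancelling L: (α₁ − α₂)ΔT = P/(A₁E₁) + P/(A₂E₂).
|α₁ − α₂|·ΔT = 6.2×10⁻⁶ × 61 = 0.0003782.
1/(A₁E₁) + 1/(A₂E₂) = 1/(1950×199×10³) + 1/(240×112×10³) = 3.978×10⁻⁸ N⁻¹.
P = 0.0003782 / 3.978×10⁻⁸ = 9507 N = 9.507 kN.
σ_{steel} = P/A₁ = 9507/1950 = 4.876 MPa, tensile.

σ ≈ 4.88 MPa (tensile)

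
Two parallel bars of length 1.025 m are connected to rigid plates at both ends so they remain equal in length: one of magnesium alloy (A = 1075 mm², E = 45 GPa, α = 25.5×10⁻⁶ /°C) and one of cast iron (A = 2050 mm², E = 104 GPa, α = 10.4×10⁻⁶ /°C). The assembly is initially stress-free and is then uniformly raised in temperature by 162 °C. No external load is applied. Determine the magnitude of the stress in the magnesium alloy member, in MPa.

σ ≈ 89.7 MPa (compressive)

Both members must finish at the same length. With the larger α, the magnesium alloy tends to over-expand; the plates restrain it, putting the magnesium alloy in compression and the cast iron in tension. With no external load the two internal forces are equal and opposite, magnitude P.
Setting the final lengths equal and cancelling L: (α₁ − α₂)ΔT = P/(A₁E₁) + P/(A₂E₂).
|α₁ − α₂|·ΔT = 15.1×10⁻⁶ × 162 = 0.002446.
1/(A₁E₁) + 1/(A₂E₂) = 1/(1075×45×10³) + 1/(2050×104×10³) = 2.536×10⁻⁸ N⁻¹.
So P = 0.002446 / 2.536×10⁻⁸ = 96.45 kN.
σ_{magnesium alloy} = P/A₁ = 96450/1075 = 89.72 MPa, compressive.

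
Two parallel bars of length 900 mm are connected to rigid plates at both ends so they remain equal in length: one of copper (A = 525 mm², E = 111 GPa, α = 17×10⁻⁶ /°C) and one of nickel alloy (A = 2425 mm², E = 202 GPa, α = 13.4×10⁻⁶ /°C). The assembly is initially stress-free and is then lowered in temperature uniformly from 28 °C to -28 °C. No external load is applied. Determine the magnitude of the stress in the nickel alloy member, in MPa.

Both members must finish at the same length. With the larger α, the copper tends to over-contract; the plates restrain it, putting the copper in tension and the nickel alloy in compression. With no external load the two internal forces are equal and opposite, magnitude P.
Equating the net (thermal + elastic) strains gives |α₁ − α₂|·ΔT = P·[1/(A₁E₁) + 1/(A₂E₂)].
|α₁ − α₂|·ΔT = 3.6×10⁻⁶ × 56 = 0.0002016.
1/(A₁E₁) + 1/(A₂E₂) = 1/(525×111×10³) + 1/(2425×202×10³) = 1.92×10⁻⁸ N⁻¹.
So P = 0.0002016 / 1.92×10⁻⁸ = 10.5 kN.
σ_{nickel alloy} = P/A₂ = 10500/2425 = 4.33 MPa, compressive.

σ ≈ 4.33 MPa (compressive)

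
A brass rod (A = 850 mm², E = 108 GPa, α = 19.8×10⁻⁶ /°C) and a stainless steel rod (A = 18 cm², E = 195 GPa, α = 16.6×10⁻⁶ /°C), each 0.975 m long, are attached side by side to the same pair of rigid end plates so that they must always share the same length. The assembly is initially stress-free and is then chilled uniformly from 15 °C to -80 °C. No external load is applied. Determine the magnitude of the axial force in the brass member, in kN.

The brass has the larger α, so on cooling it would change length more than the stainless steel if both were free. The rigid plates force a common final length, so the brass is put into tension and the stainless steel into compression, with equal and opposite forces P (no external load).
Equating the net (thermal + elastic) strains gives |α₁ − α₂|·ΔT = P·[1/(A₁E₁) + 1/(A₂E₂)].
|α₁ − α₂|·ΔT = 3.2×10⁻⁶ × 95 = 0.000304.
1/(A₁E₁) + 1/(A₂E₂) = 1/(850×108×10³) + 1/(1800×195×10³) = 1.374×10⁻⁸ N⁻¹.
So P = 0.000304 / 1.374×10⁻⁸ = 22.12 kN.

P ≈ 22.1 kN (tensile in the brass)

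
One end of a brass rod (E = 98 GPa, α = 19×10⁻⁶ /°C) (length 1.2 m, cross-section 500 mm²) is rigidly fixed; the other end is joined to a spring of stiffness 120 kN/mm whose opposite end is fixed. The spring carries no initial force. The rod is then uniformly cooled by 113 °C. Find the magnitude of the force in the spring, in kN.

P ≈ 78.5 kN

Free thermal contraction: δ_free = αΔT L = 19×10⁻⁶ × 113 × 1200 = 2.576 mm.
Let P be the tensile force in the spring. The rod extends elastically by PL/(AE) and the spring stretches by P/k; together these equal δ_free.
So P = δ_free / [L/(AE) + 1/k] = 2.576 / [ 1200/(500×98×10³) + 1/(120×10³) ].
P = 2.576 / 3.282×10⁻⁵ = 78490 N.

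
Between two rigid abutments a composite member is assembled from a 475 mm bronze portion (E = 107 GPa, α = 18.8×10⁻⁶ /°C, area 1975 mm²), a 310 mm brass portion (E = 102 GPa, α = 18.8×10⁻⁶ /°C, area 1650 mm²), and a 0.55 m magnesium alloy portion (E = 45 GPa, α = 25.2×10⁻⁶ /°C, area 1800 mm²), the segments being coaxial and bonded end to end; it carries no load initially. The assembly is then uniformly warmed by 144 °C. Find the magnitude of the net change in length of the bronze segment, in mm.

With the walls removed the bar would change length by δ_free = Σ αᵢΔT Lᵢ = 18.8×10⁻⁶×144×475 + 18.8×10⁻⁶×144×310 + 25.2×10⁻⁶×144×550 = 4.121 mm.
The rigid supports impose zero overall length change; the single axial force P common to all segments must satisfy P Σ Lᵢ/(AᵢEᵢ) = δ_free.
The series flexibility is Σ Lᵢ/(AᵢEᵢ) = 475/(1975×107×10³) + 310/(1650×102×10³) + 550/(1800×45×10³) = 1.088×10⁻⁵ mm/N.
So P = 4.121 / 1.088×10⁻⁵ = 378.8 kN, compressive.
For the bronze segment, free thermal change = 18.8×10⁻⁶×144×475 = 1.286 mm and elastic change from P = 378800×475/(1975×107×10³) = 0.8514 mm; these oppose, so the net change is 0.435 mm (segment lengthens).

|ΔL| ≈ 0.435 mm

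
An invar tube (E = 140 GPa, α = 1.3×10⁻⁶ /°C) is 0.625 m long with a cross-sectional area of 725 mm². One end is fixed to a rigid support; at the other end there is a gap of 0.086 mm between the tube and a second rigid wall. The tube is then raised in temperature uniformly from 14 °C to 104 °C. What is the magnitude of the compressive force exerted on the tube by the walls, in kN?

Unrestrained expansion: δ_free = αΔT L = 1.3×10⁻⁶ × 90 × 625 = 0.07312 mm.
This is smaller than the 0.086 mm clearance, so the tube expands freely without reaching the stop — the stress is zero.

P ≈ 0 kN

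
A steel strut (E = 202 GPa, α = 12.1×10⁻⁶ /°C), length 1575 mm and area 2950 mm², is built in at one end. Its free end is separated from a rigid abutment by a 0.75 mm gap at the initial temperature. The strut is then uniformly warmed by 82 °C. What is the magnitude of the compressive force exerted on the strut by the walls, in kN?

P ≈ 307 kN

Free thermal elongation = αΔT L = 12.1×10⁻⁶ × 82 × 1575 = 1.563 mm.
The gap closes (δ_free > 0.75 mm) and the wall then resists a further 1.563 − 0.75 = 0.8127 mm of expansion.
That suppressed elongation corresponds to σ = E·Δ/L = 202×10³ × 0.8127/1575 = 104.2 MPa.
Force on the wall = σA = 104.2 × 2950 mm² = 307.5 kN.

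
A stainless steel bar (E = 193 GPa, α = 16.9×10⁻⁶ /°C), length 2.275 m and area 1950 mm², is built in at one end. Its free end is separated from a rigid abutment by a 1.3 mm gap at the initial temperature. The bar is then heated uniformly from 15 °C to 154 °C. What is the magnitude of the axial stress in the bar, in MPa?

σ ≈ 343 MPa (compressive)

If the wall were absent the bar would grow by αΔT L = 16.9×10⁻⁶ × 139 × 2275 = 5.344 mm.
The gap closes (δ_free > 1.3 mm) and the wall then resists a further 5.344 − 1.3 = 4.044 mm of expansion.
That suppressed elongation corresponds to σ = E·Δ/L = 193×10³ × 4.044/2275 = 343.1 MPa.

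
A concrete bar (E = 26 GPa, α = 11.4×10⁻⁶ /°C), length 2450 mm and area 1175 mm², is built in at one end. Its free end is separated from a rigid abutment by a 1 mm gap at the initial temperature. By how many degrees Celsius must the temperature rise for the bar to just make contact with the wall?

ΔT ≈ 35.8 °C

Contact occurs when the free expansion equals the gap: αΔT L = 1 mm.
So ΔT = g/(αL) = 1/(11.4×10⁻⁶ × 2450) = 35.8 °C.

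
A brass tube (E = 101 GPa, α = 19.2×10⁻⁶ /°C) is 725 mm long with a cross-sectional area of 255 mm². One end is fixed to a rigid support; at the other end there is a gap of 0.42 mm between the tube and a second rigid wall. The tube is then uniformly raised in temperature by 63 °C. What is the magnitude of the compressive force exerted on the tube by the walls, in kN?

P ≈ 16.2 kN

If the wall were absent the tube would grow by αΔT L = 19.2×10⁻⁶ × 63 × 725 = 0.877 mm.
The gap closes (δ_free > 0.42 mm) and the wall then resists a further 0.877 − 0.42 = 0.457 mm of expansion.
Compatibility: PL/(AE) = 0.457 mm, so σ = P/A = E × (0.457/725) = 63.66 MPa.
Force on the wall = σA = 63.66 × 255 mm² = 16.23 kN.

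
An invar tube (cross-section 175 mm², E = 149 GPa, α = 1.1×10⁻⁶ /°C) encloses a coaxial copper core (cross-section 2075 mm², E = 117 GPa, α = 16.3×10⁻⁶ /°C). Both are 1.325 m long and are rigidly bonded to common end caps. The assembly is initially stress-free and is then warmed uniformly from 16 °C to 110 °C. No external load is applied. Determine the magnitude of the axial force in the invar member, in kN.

The copper has the larger α, so on heating it would change length more than the invar if both were free. The rigid plates force a common final length, so the copper is put into compression and the invar into tension, with equal and opposite forces P (no external load).
Compatibility of the two members (thermal + elastic change equal): (α₁ − α₂)ΔT = P·[1/(A₁E₁) + 1/(A₂E₂)].
|α₁ − α₂|·ΔT = 15.2×10⁻⁶ × 94 = 0.001429.
1/(A₁E₁) + 1/(A₂E₂) = 1/(175×149×10³) + 1/(2075×117×10³) = 4.247×10⁻⁸ N⁻¹.
So P = 0.001429 / 4.247×10⁻⁸ = 33.64 kN.

P ≈ 33.6 kN (tensile in the invar)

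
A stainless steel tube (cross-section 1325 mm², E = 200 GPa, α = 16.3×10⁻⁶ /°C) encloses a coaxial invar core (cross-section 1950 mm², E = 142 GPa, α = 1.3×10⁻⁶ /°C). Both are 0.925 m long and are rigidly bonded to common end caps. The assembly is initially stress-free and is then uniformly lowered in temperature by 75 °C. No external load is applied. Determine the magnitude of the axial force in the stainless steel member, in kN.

P ≈ 152 kN (tensile in the stainless steel)

The stainless steel has the larger α, so on cooling it would change length more than the invar if both were free. The rigid plates force a common final length, so the stainless steel is put into tension and the invar into compression, with equal and opposite forces P (no external load).
Setting the final lengths equal and cancelling L: (α₁ − α₂)ΔT = P/(A₁E₁) + P/(A₂E₂).
|α₁ − α₂|·ΔT = 15×10⁻⁶ × 75 = 0.001125.
1/(A₁E₁) + 1/(A₂E₂) = 1/(1325×200×10³) + 1/(1950×142×10³) = 7.385×10⁻⁹ N⁻¹.
So P = 0.001125 / 7.385×10⁻⁹ = 152.3 kN.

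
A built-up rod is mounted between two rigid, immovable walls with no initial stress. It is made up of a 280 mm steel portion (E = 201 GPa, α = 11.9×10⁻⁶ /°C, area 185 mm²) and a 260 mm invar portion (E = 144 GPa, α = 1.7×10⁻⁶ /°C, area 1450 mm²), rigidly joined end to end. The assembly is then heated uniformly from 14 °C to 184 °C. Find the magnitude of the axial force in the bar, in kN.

If the supports were absent, the total length change would be Σ αᵢΔT Lᵢ = 11.9×10⁻⁶×170×280 + 1.7×10⁻⁶×170×260 = 0.6416 mm.
Since the ends are fixed, an axial force P builds up, equal in every segment, with P · Σ Lᵢ/(AᵢEᵢ) = δ_free.
Σ Lᵢ/(AᵢEᵢ) = 280/(185×201×10³) + 260/(1450×144×10³) = 8.775×10⁻⁶ mm/N.
P = 0.6416 / 8.775×10⁻⁶ = 73110 N = 73.11 kN, compressive.

P ≈ 73.1 kN (compressive)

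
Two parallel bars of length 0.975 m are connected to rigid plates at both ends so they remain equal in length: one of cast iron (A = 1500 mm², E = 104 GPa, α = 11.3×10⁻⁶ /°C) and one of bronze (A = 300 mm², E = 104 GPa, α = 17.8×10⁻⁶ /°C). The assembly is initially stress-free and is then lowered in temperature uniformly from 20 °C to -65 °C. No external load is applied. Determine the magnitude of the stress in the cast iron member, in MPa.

Equilibrium of a rigid end plate with no external load gives equal and opposite internal forces ±P in the two members. Since α_{bronze} > α_{cast iron}, cooling drives the bronze into tension and the cast iron into compression.
Compatibility of the two members (thermal + elastic change equal): (α₁ − α₂)ΔT = P·[1/(A₁E₁) + 1/(A₂E₂)].
|α₁ − α₂|·ΔT = 6.5×10⁻⁶ × 85 = 0.0005525.
1/(A₁E₁) + 1/(A₂E₂) = 1/(1500×104×10³) + 1/(300×104×10³) = 3.846×10⁻⁸ N⁻¹.
P = 0.0005525 / 3.846×10⁻⁸ = 14360 N = 14.36 kN.
σ_{cast iron} = P/A₁ = 14360/1500 = 9.577 MPa, compressive.

σ ≈ 9.58 MPa (compressive)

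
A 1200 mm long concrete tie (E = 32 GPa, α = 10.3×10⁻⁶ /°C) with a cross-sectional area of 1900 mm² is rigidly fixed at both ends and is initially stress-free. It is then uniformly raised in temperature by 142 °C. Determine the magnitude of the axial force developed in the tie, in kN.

Full restraint means ε = 0, so the stress is σ = EαΔT = 32×10³ × 10.3×10⁻⁶ × 142 = 46.8 MPa.
Then P = σA = 46.8 × 1900 mm² = 88.93 kN, compressive.

P ≈ 88.9 kN (compressive)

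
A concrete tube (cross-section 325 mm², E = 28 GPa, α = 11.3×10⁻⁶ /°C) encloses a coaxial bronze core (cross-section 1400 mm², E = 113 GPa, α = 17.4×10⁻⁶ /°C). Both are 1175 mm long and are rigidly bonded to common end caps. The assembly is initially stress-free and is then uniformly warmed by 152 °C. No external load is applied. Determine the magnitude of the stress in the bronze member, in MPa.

σ ≈ 5.7 MPa (compressive)

Both members must finish at the same length. With the larger α, the bronze tends to over-expand; the plates restrain it, putting the bronze in compression and the concrete in tension. With no external load the two internal forces are equal and opposite, magnitude P.
Compatibility of the two members (thermal + elastic change equal): (α₁ − α₂)ΔT = P·[1/(A₁E₁) + 1/(A₂E₂)].
|α₁ − α₂|·ΔT = 6.1×10⁻⁶ × 152 = 0.0009272.
1/(A₁E₁) + 1/(A₂E₂) = 1/(325×28×10³) + 1/(1400×113×10³) = 1.162×10⁻⁷ N⁻¹.
So P = 0.0009272 / 1.162×10⁻⁷ = 7.979 kN.
σ_{bronze} = P/A₂ = 7979/1400 = 5.699 MPa, compressive.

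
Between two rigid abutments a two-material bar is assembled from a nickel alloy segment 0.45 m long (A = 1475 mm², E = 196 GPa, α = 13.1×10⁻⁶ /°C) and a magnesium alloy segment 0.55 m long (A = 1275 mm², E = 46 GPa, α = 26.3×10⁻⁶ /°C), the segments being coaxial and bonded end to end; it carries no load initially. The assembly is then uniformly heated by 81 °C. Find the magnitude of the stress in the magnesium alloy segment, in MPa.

If the supports were absent, the total length change would be Σ αᵢΔT Lᵢ = 13.1×10⁻⁶×81×450 + 26.3×10⁻⁶×81×550 = 1.649 mm.
The walls prevent any net length change, so an axial force P (same in every segment) develops. Compatibility: P · Σ Lᵢ/(AᵢEᵢ) = δ_free.
The series flexibility is Σ Lᵢ/(AᵢEᵢ) = 450/(1475×196×10³) + 550/(1275×46×10³) = 1.093×10⁻⁵ mm/N.
Hence P = δ_free / Σ(L/AE) = 1.649/1.093×10⁻⁵ = 150.8 kN (compressive).
σ_{magnesium alloy} = P / A = 150800 / 1275 = 118.3 MPa.

σ ≈ 118 MPa (compressive)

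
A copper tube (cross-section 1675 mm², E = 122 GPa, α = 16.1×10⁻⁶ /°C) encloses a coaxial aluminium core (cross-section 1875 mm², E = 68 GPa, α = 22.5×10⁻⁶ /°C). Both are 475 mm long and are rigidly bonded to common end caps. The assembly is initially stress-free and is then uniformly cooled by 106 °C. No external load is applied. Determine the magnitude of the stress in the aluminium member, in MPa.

σ ≈ 28.4 MPa (tensile)

Both members must finish at the same length. With the larger α, the aluminium tends to over-contract; the plates restrain it, putting the aluminium in tension and the copper in compression. With no external load the two internal forces are equal and opposite, magnitude P.
Compatibility of the two members (thermal + elastic change equal): (α₁ − α₂)ΔT = P·[1/(A₁E₁) + 1/(A₂E₂)].
|α₁ − α₂|·ΔT = 6.4×10⁻⁶ × 106 = 0.0006784.
1/(A₁E₁) + 1/(A₂E₂) = 1/(1675×122×10³) + 1/(1875×68×10³) = 1.274×10⁻⁸ N⁻¹.
P = 0.0006784 / 1.274×10⁻⁸ = 53260 N = 53.26 kN.
σ_{aluminium} = P/A₂ = 53260/1875 = 28.41 MPa, tensile.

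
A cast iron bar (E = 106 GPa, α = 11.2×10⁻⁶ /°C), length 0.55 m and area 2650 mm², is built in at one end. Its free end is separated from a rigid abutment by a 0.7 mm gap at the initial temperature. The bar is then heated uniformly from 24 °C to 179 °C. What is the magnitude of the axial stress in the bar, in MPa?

If the wall were absent the bar would grow by αΔT L = 11.2×10⁻⁶ × 155 × 550 = 0.9548 mm.
After closing the 0.7 mm clearance, 0.9548 − 0.7 = 0.2548 mm of expansion remains to be suppressed by the wall.
That suppressed elongation corresponds to σ = E·Δ/L = 106×10³ × 0.2548/550 = 49.11 MPa.

σ ≈ 49.1 MPa (compressive)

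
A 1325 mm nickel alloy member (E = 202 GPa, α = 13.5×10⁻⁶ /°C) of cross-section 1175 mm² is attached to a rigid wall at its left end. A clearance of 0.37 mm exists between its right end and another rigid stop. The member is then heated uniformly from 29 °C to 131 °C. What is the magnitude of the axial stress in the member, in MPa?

σ ≈ 222 MPa (compressive)

Free thermal elongation = αΔT L = 13.5×10⁻⁶ × 102 × 1325 = 1.825 mm.
The gap closes (δ_free > 0.37 mm) and the wall then resists a further 1.825 − 0.37 = 1.455 mm of expansion.
That suppressed elongation corresponds to σ = E·Δ/L = 202×10³ × 1.455/1325 = 221.7 MPa.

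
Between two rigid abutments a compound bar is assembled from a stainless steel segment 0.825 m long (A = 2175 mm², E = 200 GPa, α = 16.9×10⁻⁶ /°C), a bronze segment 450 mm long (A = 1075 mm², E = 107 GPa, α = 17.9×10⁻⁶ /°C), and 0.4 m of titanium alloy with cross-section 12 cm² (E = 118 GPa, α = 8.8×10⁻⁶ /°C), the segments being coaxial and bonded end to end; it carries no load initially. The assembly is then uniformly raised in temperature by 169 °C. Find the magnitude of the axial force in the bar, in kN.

With the walls removed the bar would change length by δ_free = Σ αᵢΔT Lᵢ = 16.9×10⁻⁶×169×825 + 17.9×10⁻⁶×169×450 + 8.8×10⁻⁶×169×400 = 4.312 mm.
The walls prevent any net length change, so an axial force P (same in every segment) develops. Compatibility: P · Σ Lᵢ/(AᵢEᵢ) = δ_free.
Σ Lᵢ/(AᵢEᵢ) = 825/(2175×200×10³) + 450/(1075×107×10³) + 400/(1200×118×10³) = 8.634×10⁻⁶ mm/N.
Hence P = δ_free / Σ(L/AE) = 4.312/8.634×10⁻⁶ = 499.5 kN (compressive).

P ≈ 499 kN (compressive)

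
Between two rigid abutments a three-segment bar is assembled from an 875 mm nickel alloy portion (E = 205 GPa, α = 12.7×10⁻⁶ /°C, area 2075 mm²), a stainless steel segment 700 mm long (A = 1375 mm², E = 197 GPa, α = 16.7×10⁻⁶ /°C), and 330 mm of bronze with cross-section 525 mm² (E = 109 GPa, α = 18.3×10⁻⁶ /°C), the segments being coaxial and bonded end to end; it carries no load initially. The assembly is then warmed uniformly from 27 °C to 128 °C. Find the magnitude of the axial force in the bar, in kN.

P ≈ 280 kN (compressive)

With the walls removed the bar would change length by δ_free = Σ αᵢΔT Lᵢ = 12.7×10⁻⁶×101×875 + 16.7×10⁻⁶×101×700 + 18.3×10⁻⁶×101×330 = 2.913 mm.
The walls prevent any net length change, so an axial force P (same in every segment) develops. Compatibility: P · Σ Lᵢ/(AᵢEᵢ) = δ_free.
The series flexibility is Σ Lᵢ/(AᵢEᵢ) = 875/(2075×205×10³) + 700/(1375×197×10³) + 330/(525×109×10³) = 1.041×10⁻⁵ mm/N.
Hence P = δ_free / Σ(L/AE) = 2.913/1.041×10⁻⁵ = 279.9 kN (compressive).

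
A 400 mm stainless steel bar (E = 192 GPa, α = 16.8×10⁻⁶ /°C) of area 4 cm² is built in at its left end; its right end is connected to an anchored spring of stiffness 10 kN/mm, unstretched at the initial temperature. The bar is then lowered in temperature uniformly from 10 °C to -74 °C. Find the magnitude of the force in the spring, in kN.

Free thermal contraction: δ_free = αΔT L = 16.8×10⁻⁶ × 84 × 400 = 0.5645 mm.
Let P be the tensile force in the spring. The bar extends elastically by PL/(AE) and the spring stretches by P/k; together these equal δ_free.
P [ L/(AE) + 1/k ] = δ_free → P [ 400/(400×192×10³) + 1/(10×10³) ] = 0.5645.
P = 0.5645 / 0.0001052 = 5365 N.

P ≈ 5.37 kN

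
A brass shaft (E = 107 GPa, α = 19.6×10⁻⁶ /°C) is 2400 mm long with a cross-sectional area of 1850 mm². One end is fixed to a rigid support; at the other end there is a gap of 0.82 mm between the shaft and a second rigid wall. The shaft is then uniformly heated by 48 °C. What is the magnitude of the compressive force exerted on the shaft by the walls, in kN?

Free thermal elongation = αΔT L = 19.6×10⁻⁶ × 48 × 2400 = 2.258 mm.
After closing the 0.82 mm clearance, 2.258 − 0.82 = 1.438 mm of expansion remains to be suppressed by the wall.
Compatibility: PL/(AE) = 1.438 mm, so σ = P/A = E × (1.438/2400) = 64.11 MPa.
P = σA = 64.11 × 1850 = 118.6 kN.

P ≈ 119 kN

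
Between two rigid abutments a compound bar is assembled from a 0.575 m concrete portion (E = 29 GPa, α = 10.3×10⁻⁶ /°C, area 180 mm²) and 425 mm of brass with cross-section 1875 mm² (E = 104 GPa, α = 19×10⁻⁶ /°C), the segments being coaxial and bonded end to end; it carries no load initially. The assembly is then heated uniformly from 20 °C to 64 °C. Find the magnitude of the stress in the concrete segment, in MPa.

If the supports were absent, the total length change would be Σ αᵢΔT Lᵢ = 10.3×10⁻⁶×44×575 + 19×10⁻⁶×44×425 = 0.6159 mm.
Since the ends are fixed, an axial force P builds up, equal in every segment, with P · Σ Lᵢ/(AᵢEᵢ) = δ_free.
The series flexibility is Σ Lᵢ/(AᵢEᵢ) = 575/(180×29×10³) + 425/(1875×104×10³) = 0.0001123 mm/N.
P = 0.6159 / 0.0001123 = 5483 N = 5.483 kN, compressive.
σ_{concrete} = P / A = 5483 / 180 = 30.46 MPa.

σ ≈ 30.5 MPa (compressive)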